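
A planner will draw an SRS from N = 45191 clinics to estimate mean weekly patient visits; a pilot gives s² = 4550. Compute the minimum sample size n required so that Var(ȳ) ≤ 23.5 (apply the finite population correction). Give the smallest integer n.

193

Without fpc, n₀ = s²/D = 4550/23.5 = 193.6170.
With fpc, (1 − n/N)·s²/n ≤ D requires n ≥ n₀/(1 + n₀/N) = 193.6170/(1 + 193.6170/45191) = 192.7910.
Rounding up, n = 193.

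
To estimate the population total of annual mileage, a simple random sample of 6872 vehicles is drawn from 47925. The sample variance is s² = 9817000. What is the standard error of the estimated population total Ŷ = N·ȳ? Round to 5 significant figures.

1.6765 × 10^6

Var(Ŷ) = N²·Var(ȳ) = N²·(1 − n/N)·s²/n.
f = 6872/47925 = 0.14339071; Var(ȳ) = 0.85660929·9817000/6872 = 1223.7097.
Var(Ŷ) = 47925² · 1223.7097 = 2.8106233 × 10^12.
SE(Ŷ) = √(2.8106233 × 10^12) = 1.6765 × 10^6.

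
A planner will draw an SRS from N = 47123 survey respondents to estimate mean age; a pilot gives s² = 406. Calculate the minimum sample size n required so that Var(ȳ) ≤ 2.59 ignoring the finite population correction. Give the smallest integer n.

Without fpc, n₀ = s²/D = 406/2.59 = 156.7568.
Rounding up, n = 157.

157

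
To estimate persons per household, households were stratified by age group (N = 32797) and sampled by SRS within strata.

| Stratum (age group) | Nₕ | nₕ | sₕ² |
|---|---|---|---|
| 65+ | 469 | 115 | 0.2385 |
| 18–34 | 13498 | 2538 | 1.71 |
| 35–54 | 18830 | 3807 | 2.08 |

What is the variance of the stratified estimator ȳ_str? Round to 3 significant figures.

2.37 × 10^-4

Var(ȳ_str) = Σₕ Wₕ²(1 − fₕ)sₕ²/nₕ with Wₕ = Nₕ/N, N = 32797.
65+: Wₕ = 0.01430009; term = 0.01430009²·(1 − 0.24520256)·0.2385/115 = 3.2010939 × 10^-7.
18–34: Wₕ = 0.41156203; term = 0.41156203²·(1 − 0.18802786)·1.71/2538 = 9.2665107 × 10^-5.
35–54: Wₕ = 0.57413788; term = 0.57413788²·(1 − 0.20217738)·2.08/3807 = 1.4368757 × 10^-4.
Sum = 2.3667279 × 10^-4.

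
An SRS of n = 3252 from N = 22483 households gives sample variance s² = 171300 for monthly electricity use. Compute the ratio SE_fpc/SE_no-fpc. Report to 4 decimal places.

0.9249

f = n/N = 3252/22483 = 0.14464262.
SE_no-fpc = √(s²/n) = 7.2577735; SE_fpc = √((1−f)s²/n) = 6.7123905.
Ratio = √(1−f) = 0.92485533.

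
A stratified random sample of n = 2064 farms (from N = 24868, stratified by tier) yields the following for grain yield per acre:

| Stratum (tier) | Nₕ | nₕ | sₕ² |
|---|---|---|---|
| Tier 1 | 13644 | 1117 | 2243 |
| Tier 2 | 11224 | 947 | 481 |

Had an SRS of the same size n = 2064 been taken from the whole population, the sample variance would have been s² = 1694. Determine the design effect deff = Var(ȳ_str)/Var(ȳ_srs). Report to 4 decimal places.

Var(ȳ_str) = Σ Wₕ²(1−fₕ)sₕ²/nₕ with Wₕ = Nₕ/24868:
  Tier 1: (13644/24868)²·(1−1117/13644)·2243/1117 = 0.55498746
  Tier 2: (11224/24868)²·(1−947/11224)·481/947 = 0.094738694
  → Var(ȳ_str) = 0.64972615.
Var(ȳ_srs) = (1 − 2064/24868)·1694/2064 = 0.75261676.
deff = 0.64972615 / 0.75261676 = 0.8633.

0.8633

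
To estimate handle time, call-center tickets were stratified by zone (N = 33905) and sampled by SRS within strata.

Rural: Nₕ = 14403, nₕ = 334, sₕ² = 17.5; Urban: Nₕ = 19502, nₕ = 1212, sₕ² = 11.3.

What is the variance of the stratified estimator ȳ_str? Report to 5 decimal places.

0.01213

Var(ȳ_str) = Σₕ Wₕ²(1 − fₕ)sₕ²/nₕ with Wₕ = Nₕ/N, N = 33905.
Rural: Wₕ = 0.42480460; term = 0.42480460²·(1 − 0.02318961)·17.5/334 = 0.0092359224.
Urban: Wₕ = 0.57519540; term = 0.57519540²·(1 − 0.06214747)·11.3/1212 = 0.0028929517.
Sum = 0.012128874.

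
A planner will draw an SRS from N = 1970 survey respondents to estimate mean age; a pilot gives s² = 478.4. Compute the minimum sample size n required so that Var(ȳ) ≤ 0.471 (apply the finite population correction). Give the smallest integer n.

671

Without fpc, n₀ = s²/D = 478.4/0.471 = 1015.7113.
With fpc, (1 − n/N)·s²/n ≤ D requires n ≥ n₀/(1 + n₀/N) = 1015.7113/(1 + 1015.7113/1970) = 670.1757.
Rounding up, n = 671.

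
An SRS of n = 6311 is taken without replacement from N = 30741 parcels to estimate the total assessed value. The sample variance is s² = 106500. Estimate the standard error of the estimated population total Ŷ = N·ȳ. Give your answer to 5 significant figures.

Var(Ŷ) = N²·Var(ȳ) = N²·(1 − n/N)·s²/n.
f = 6311/30741 = 0.20529586; Var(ȳ) = 0.79470414·106500/6311 = 13.410868.
Var(Ŷ) = 30741² · 13.410868 = 1.2673392 × 10^10.
SE(Ŷ) = √(1.2673392 × 10^10) = 112580.

112580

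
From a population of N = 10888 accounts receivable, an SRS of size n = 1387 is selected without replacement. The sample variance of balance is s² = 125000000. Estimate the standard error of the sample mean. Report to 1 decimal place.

280.4

Under SRS without replacement, Var(ȳ) = (1 − f)·s²/n with f = n/N = 1387/10888 = 0.12738795.
Var(ȳ) = (1 − 0.12738795)·125000000/1387 = 0.87261205·90122.567 = 78642.038.
SE(ȳ) = √(78642.038) = 280.4.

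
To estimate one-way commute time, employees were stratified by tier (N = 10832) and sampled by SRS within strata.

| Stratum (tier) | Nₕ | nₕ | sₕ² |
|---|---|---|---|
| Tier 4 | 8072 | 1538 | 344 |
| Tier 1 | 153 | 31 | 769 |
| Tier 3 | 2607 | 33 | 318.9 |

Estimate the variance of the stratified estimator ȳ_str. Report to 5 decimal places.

Var(ȳ_str) = Σₕ Wₕ²(1 − fₕ)sₕ²/nₕ with Wₕ = Nₕ/N, N = 10832.
Tier 4: Wₕ = 0.74519941; term = 0.74519941²·(1 − 0.19053518)·344/1538 = 0.10054144.
Tier 1: Wₕ = 0.01412482; term = 0.01412482²·(1 − 0.20261438)·769/31 = 0.0039463773.
Tier 3: Wₕ = 0.24067578; term = 0.24067578²·(1 − 0.01265823)·318.9/33 = 0.55267886.
Sum = 0.65716668.

0.65717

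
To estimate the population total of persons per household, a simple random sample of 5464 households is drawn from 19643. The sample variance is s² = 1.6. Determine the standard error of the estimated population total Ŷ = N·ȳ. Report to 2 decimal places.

Var(Ŷ) = N²·Var(ȳ) = N²·(1 − n/N)·s²/n.
f = 5464/19643 = 0.27816525; Var(ȳ) = 0.72183475·1.6/5464 = 2.1137182 × 10^-4.
Var(Ŷ) = 19643² · (2.1137182 × 10^-4) = 81557.278.
SE(Ŷ) = √(81557.278) = 285.58.

285.58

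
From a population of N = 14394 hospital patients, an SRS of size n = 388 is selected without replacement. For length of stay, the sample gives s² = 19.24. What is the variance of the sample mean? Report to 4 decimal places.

0.0483

Under SRS without replacement, Var(ȳ) = (1 − f)·s²/n with f = n/N = 388/14394 = 0.02695568.
Var(ȳ) = (1 − 0.02695568)·19.24/388 = 0.97304432·0.049587629 = 0.048250961.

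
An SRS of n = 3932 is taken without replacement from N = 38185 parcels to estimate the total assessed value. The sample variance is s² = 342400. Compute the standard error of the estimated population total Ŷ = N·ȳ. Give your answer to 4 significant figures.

337500

Var(Ŷ) = N²·Var(ȳ) = N²·(1 − n/N)·s²/n.
f = 3932/38185 = 0.10297237; Var(ȳ) = 0.89702763·342400/3932 = 78.113494.
Var(Ŷ) = 38185² · 78.113494 = 1.1389683 × 10^11.
SE(Ŷ) = √(1.1389683 × 10^11) = 337500.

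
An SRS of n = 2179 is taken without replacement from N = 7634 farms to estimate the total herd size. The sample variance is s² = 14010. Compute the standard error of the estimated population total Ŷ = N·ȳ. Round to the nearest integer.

Var(Ŷ) = N²·Var(ȳ) = N²·(1 − n/N)·s²/n.
f = 2179/7634 = 0.28543359; Var(ȳ) = 0.71456641·14010/2179 = 4.5943439.
Var(Ŷ) = 7634² · 4.5943439 = 2.6774897 × 10^8.
SE(Ŷ) = √(2.6774897 × 10^8) = 16363.

16363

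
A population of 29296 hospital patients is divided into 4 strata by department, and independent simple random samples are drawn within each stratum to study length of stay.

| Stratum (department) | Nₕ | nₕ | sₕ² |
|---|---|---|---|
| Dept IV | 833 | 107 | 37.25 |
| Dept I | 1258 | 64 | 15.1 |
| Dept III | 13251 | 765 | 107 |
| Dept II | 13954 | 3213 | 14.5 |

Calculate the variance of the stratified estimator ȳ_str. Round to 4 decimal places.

0.0284

Var(ȳ_str) = Σₕ Wₕ²(1 − fₕ)sₕ²/nₕ with Wₕ = Nₕ/N, N = 29296.
Dept IV: Wₕ = 0.02843392; term = 0.02843392²·(1 − 0.12845138)·37.25/107 = 2.453056 × 10^-4.
Dept I: Wₕ = 0.04294102; term = 0.04294102²·(1 − 0.05087440)·15.1/64 = 4.129194 × 10^-4.
Dept III: Wₕ = 0.45231431; term = 0.45231431²·(1 − 0.05773149)·107/765 = 0.026963587.
Dept II: Wₕ = 0.47631076; term = 0.47631076²·(1 − 0.23025656)·14.5/3213 = 7.8810495 × 10^-4.
Sum = 0.028409917.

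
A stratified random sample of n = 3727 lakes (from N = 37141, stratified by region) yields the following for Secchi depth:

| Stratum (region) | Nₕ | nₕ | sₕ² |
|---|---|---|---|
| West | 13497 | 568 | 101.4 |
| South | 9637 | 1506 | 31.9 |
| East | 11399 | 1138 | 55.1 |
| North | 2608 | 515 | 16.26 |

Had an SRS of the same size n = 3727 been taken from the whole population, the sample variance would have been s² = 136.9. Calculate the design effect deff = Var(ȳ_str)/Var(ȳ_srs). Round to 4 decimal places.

Var(ȳ_str) = Σ Wₕ²(1−fₕ)sₕ²/nₕ with Wₕ = Nₕ/37141:
  West: (13497/37141)²·(1−568/13497)·101.4/568 = 0.022583155
  South: (9637/37141)²·(1−1506/9637)·31.9/1506 = 0.0012032181
  East: (11399/37141)²·(1−1138/11399)·55.1/1138 = 0.0041054294
  North: (2608/37141)²·(1−515/2608)·16.26/515 = 1.2493466 × 10^-4
  → Var(ȳ_str) = 0.028016737.
Var(ȳ_srs) = (1 − 3727/37141)·136.9/3727 = 0.033046002.
deff = 0.028016737 / 0.033046002 = 0.8478.

0.8478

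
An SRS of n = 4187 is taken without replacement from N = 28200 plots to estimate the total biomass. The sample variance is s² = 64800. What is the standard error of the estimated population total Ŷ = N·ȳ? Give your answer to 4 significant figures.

102400

Var(Ŷ) = N²·Var(ȳ) = N²·(1 − n/N)·s²/n.
f = 4187/28200 = 0.14847518; Var(ȳ) = 0.85152482·64800/4187 = 13.178602.
Var(Ŷ) = 28200² · 13.178602 = 1.0480151 × 10^10.
SE(Ŷ) = √(1.0480151 × 10^10) = 102400.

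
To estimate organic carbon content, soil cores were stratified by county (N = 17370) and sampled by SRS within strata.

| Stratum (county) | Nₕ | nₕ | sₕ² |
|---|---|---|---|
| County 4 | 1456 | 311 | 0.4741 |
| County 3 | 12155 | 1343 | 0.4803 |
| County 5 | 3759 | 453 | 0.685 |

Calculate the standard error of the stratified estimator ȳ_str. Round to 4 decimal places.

Var(ȳ_str) = Σₕ Wₕ²(1 − fₕ)sₕ²/nₕ with Wₕ = Nₕ/N, N = 17370.
County 4: Wₕ = 0.08382268; term = 0.08382268²·(1 − 0.21359890)·0.4741/311 = 8.4231938 × 10^-6.
County 3: Wₕ = 0.69976972; term = 0.69976972²·(1 − 0.11048951)·0.4803/1343 = 1.5577506 × 10^-4.
County 5: Wₕ = 0.21640760; term = 0.21640760²·(1 − 0.12051077)·0.685/453 = 6.2282768 × 10^-5.
Sum = 2.2648102 × 10^-4.
SE = √(2.2648102 × 10^-4) = 0.0150.

0.0150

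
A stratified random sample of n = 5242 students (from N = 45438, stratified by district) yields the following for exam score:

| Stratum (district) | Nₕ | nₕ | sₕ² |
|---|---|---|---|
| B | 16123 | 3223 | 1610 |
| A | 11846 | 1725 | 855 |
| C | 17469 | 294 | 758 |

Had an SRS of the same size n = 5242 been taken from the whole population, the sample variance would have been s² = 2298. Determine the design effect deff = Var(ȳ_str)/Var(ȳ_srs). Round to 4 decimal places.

Var(ȳ_str) = Σ Wₕ²(1−fₕ)sₕ²/nₕ with Wₕ = Nₕ/45438:
  B: (16123/45438)²·(1−3223/16123)·1610/3223 = 0.050322559
  A: (11846/45438)²·(1−1725/11846)·855/1725 = 0.028782847
  C: (17469/45438)²·(1−294/17469)·758/294 = 0.37466942
  → Var(ȳ_str) = 0.45377483.
Var(ȳ_srs) = (1 − 5242/45438)·2298/5242 = 0.38780789.
deff = 0.45377483 / 0.38780789 = 1.1701.

1.1701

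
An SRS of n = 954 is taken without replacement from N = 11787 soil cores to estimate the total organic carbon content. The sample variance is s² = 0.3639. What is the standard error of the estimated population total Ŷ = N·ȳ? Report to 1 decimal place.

220.7

Var(Ŷ) = N²·Var(ȳ) = N²·(1 − n/N)·s²/n.
f = 954/11787 = 0.08093663; Var(ȳ) = 0.91906337·0.3639/954 = 3.5057355 × 10^-4.
Var(Ŷ) = 11787² · (3.5057355 × 10^-4) = 48706.364.
SE(Ŷ) = √(48706.364) = 220.7.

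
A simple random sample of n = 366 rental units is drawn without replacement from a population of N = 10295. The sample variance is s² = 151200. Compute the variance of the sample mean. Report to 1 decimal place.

398.4

Under SRS without replacement, Var(ȳ) = (1 − f)·s²/n with f = n/N = 366/10295 = 0.03555124.
Var(ȳ) = (1 − 0.03555124)·151200/366 = 0.96444876·413.11475 = 398.42801.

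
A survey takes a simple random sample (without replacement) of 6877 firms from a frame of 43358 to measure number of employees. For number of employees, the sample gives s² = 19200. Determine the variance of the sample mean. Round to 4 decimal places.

Under SRS without replacement, Var(ȳ) = (1 − f)·s²/n with f = n/N = 6877/43358 = 0.15860971.
Var(ȳ) = (1 − 0.15860971)·19200/6877 = 0.84139029·2.7919151 = 2.3490902.

2.3491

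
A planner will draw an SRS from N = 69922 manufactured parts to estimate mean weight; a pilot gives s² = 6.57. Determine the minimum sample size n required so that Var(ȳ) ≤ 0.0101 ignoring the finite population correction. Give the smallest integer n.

651

Without fpc, n₀ = s²/D = 6.57/0.0101 = 650.4950.
Rounding up, n = 651.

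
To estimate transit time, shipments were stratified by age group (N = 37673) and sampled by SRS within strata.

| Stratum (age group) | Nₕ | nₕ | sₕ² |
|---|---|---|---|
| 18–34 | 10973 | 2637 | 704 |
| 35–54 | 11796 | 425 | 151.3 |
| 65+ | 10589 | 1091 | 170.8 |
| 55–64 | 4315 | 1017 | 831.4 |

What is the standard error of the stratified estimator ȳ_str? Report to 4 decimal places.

0.2648

Var(ȳ_str) = Σₕ Wₕ²(1 − fₕ)sₕ²/nₕ with Wₕ = Nₕ/N, N = 37673.
18–34: Wₕ = 0.29126961; term = 0.29126961²·(1 − 0.24031714)·704/2637 = 0.017206209.
35–54: Wₕ = 0.31311549; term = 0.31311549²·(1 − 0.03602916)·151.3/425 = 0.033645192.
65+: Wₕ = 0.28107663; term = 0.28107663²·(1 − 0.10303145)·170.8/1091 = 0.011094042.
55–64: Wₕ = 0.11453826; term = 0.11453826²·(1 − 0.23568946)·831.4/1017 = 0.0081970976.
Sum = 0.070142541.
SE = √(0.070142541) = 0.2648.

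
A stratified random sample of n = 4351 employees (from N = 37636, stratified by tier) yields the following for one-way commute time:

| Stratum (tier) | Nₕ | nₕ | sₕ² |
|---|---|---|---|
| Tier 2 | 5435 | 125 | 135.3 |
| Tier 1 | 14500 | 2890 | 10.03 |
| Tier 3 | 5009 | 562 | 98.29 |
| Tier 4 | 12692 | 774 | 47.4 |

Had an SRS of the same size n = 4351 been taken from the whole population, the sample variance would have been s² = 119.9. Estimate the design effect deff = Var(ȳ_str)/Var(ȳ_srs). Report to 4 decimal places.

1.3030

Var(ȳ_str) = Σ Wₕ²(1−fₕ)sₕ²/nₕ with Wₕ = Nₕ/37636:
  Tier 2: (5435/37636)²·(1−125/5435)·135.3/125 = 0.022053368
  Tier 1: (14500/37636)²·(1−2890/14500)·10.03/2890 = 4.1247382 × 10^-4
  Tier 3: (5009/37636)²·(1−562/5009)·98.29/562 = 0.0027503265
  Tier 4: (12692/37636)²·(1−774/12692)·47.4/774 = 0.0065397915
  → Var(ȳ_str) = 0.03175596.
Var(ȳ_srs) = (1 − 4351/37636)·119.9/4351 = 0.024371104.
deff = 0.03175596 / 0.024371104 = 1.3030.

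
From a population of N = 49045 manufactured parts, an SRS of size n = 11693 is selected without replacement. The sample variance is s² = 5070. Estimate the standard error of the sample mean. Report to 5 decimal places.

0.57465

Under SRS without replacement, Var(ȳ) = (1 − f)·s²/n with f = n/N = 11693/49045 = 0.23841370.
Var(ȳ) = (1 − 0.23841370)·5070/11693 = 0.76158630·0.43359275 = 0.3302183.
SE(ȳ) = √(0.3302183) = 0.57465.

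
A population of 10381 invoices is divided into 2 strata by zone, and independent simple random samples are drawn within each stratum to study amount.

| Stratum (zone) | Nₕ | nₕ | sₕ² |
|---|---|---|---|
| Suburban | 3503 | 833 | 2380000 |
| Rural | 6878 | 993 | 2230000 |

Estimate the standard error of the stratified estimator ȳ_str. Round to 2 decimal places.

Var(ȳ_str) = Σₕ Wₕ²(1 − fₕ)sₕ²/nₕ with Wₕ = Nₕ/N, N = 10381.
Suburban: Wₕ = 0.33744341; term = 0.33744341²·(1 − 0.23779617)·2380000/833 = 247.97333.
Rural: Wₕ = 0.66255659; term = 0.66255659²·(1 − 0.14437336)·2230000/993 = 843.50152.
Sum = 1091.4749.
SE = √(1091.4749) = 33.04.

33.04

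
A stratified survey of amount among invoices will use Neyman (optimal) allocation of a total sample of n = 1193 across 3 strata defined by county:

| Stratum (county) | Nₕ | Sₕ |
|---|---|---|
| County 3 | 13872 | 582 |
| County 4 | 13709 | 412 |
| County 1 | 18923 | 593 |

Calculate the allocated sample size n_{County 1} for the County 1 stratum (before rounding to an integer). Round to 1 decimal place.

536.7

Neyman allocation: nₕ = n·NₕSₕ / Σⱼ NⱼSⱼ.
Σ NⱼSⱼ = 13872·582 + 13709·412 + 18923·593 = 2.4942951 × 10^7.
n_{County 1} = 1193·18923·593 / (2.4942951 × 10^7) = 536.7.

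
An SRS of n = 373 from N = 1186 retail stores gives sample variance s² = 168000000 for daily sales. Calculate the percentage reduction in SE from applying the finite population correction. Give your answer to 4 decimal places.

f = n/N = 373/1186 = 0.31450253.
SE_no-fpc = √(s²/n) = 671.12007; SE_fpc = √((1−f)s²/n) = 555.65235.
Ratio = √(1−f) = 0.82794775. Reduction = 100·(1 − 0.82794775) = 17.2052%.

17.2052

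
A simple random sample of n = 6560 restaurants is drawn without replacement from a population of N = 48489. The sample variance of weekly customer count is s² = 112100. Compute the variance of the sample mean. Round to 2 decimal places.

14.78

Under SRS without replacement, Var(ȳ) = (1 − f)·s²/n with f = n/N = 6560/48489 = 0.13528842.
Var(ȳ) = (1 − 0.13528842)·112100/6560 = 0.86471158·17.088415 = 14.77655.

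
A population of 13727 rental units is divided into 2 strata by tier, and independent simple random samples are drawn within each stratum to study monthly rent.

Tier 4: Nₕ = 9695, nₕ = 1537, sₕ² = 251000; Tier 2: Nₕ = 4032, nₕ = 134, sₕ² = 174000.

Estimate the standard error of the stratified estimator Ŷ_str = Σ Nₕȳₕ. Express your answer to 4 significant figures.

Var(Ŷ_str) = Σₕ Nₕ²(1 − fₕ)sₕ²/nₕ.
Tier 4: 9695²·(1 − 1537/9695)·251000/1537 = 1.2916099 × 10^10.
Tier 2: 4032²·(1 − 134/4032)·174000/134 = 2.0408299 × 10^10.
Sum = 3.3324398 × 10^10.
SE = √(3.3324398 × 10^10) = 182500.

182500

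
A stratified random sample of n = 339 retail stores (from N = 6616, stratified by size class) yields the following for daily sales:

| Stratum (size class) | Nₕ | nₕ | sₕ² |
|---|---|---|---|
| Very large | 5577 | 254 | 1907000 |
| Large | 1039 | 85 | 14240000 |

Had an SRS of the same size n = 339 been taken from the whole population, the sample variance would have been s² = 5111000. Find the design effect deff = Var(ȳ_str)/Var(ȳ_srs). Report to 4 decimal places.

0.6212

Var(ȳ_str) = Σ Wₕ²(1−fₕ)sₕ²/nₕ with Wₕ = Nₕ/6616:
  Very large: (5577/6616)²·(1−254/5577)·1907000/254 = 5091.9378
  Large: (1039/6616)²·(1−85/1039)·14240000/85 = 3793.7088
  → Var(ȳ_str) = 8885.6466.
Var(ȳ_srs) = (1 − 339/6616)·5111000/339 = 14304.175.
deff = 8885.6466 / 14304.175 = 0.6212.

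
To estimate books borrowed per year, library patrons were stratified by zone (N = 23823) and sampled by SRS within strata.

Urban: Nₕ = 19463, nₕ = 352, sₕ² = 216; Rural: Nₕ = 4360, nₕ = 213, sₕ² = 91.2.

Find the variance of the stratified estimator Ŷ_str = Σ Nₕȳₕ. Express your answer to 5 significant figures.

Var(Ŷ_str) = Σₕ Nₕ²(1 − fₕ)sₕ²/nₕ.
Urban: 19463²·(1 − 352/19463)·216/352 = 2.2824658 × 10^8.
Rural: 4360²·(1 − 213/4360)·91.2/213 = 7.7416897 × 10^6.
Sum = 2.3598827 × 10^8.

2.3599 × 10^8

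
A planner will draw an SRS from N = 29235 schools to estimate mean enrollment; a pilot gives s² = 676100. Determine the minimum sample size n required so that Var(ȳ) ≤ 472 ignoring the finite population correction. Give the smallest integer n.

1433

Without fpc, n₀ = s²/D = 676100/472 = 1432.4153.
Rounding up, n = 1433.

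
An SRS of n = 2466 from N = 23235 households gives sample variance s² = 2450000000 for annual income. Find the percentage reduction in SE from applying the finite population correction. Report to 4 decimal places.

5.4555

f = n/N = 2466/23235 = 0.10613299.
SE_no-fpc = √(s²/n) = 996.7506; SE_fpc = √((1−f)s²/n) = 942.37327.
Ratio = √(1−f) = 0.94544540. Reduction = 100·(1 − 0.94544540) = 5.4555%.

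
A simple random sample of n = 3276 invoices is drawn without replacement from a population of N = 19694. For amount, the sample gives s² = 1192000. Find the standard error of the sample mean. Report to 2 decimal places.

17.42

Under SRS without replacement, Var(ȳ) = (1 − f)·s²/n with f = n/N = 3276/19694 = 0.16634508.
Var(ȳ) = (1 − 0.16634508)·1192000/3276 = 0.83365492·363.85836 = 303.33232.
SE(ȳ) = √(303.33232) = 17.42.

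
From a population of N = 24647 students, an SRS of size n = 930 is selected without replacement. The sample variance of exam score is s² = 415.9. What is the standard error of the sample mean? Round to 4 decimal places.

0.6560

Under SRS without replacement, Var(ȳ) = (1 − f)·s²/n with f = n/N = 930/24647 = 0.03773279.
Var(ȳ) = (1 − 0.03773279)·415.9/930 = 0.96226721·0.4472043 = 0.43033004.
SE(ȳ) = √(0.43033004) = 0.6560.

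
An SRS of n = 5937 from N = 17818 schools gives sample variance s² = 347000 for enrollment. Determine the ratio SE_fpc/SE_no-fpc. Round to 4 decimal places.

f = n/N = 5937/17818 = 0.33320238.
SE_no-fpc = √(s²/n) = 7.6450655; SE_fpc = √((1−f)s²/n) = 6.2427829.
Ratio = √(1−f) = 0.81657677.

0.8166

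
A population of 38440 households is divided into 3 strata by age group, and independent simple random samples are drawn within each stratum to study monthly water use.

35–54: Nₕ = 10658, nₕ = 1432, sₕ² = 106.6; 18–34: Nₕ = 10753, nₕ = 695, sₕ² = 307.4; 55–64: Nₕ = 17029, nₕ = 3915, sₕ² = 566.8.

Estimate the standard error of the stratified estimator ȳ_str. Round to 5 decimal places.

0.24333

Var(ȳ_str) = Σₕ Wₕ²(1 − fₕ)sₕ²/nₕ with Wₕ = Nₕ/N, N = 38440.
35–54: Wₕ = 0.27726327; term = 0.27726327²·(1 − 0.13435917)·106.6/1432 = 0.0049537786.
18–34: Wₕ = 0.27973465; term = 0.27973465²·(1 − 0.06463313)·307.4/695 = 0.032373792.
55–64: Wₕ = 0.44300208; term = 0.44300208²·(1 − 0.22990193)·566.8/3915 = 0.021880419.
Sum = 0.05920799.
SE = √(0.05920799) = 0.24333.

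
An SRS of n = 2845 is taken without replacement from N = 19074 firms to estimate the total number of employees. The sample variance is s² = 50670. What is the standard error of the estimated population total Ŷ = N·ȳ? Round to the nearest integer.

74251

Var(Ŷ) = N²·Var(ȳ) = N²·(1 − n/N)·s²/n.
f = 2845/19074 = 0.14915592; Var(ȳ) = 0.85084408·50670/2845 = 15.153698.
Var(Ŷ) = 19074² · 15.153698 = 5.5131802 × 10^9.
SE(Ŷ) = √(5.5131802 × 10^9) = 74251.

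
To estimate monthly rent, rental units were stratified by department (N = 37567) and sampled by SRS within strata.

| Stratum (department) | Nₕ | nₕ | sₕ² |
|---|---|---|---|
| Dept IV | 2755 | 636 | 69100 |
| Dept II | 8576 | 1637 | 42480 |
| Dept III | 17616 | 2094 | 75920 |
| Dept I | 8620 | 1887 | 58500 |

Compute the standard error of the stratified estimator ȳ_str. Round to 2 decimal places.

Var(ȳ_str) = Σₕ Wₕ²(1 − fₕ)sₕ²/nₕ with Wₕ = Nₕ/N, N = 37567.
Dept IV: Wₕ = 0.07333564; term = 0.07333564²·(1 − 0.23085299)·69100/636 = 0.44942835.
Dept II: Wₕ = 0.22828546; term = 0.22828546²·(1 − 0.19088153)·42480/1637 = 1.0942195.
Dept III: Wₕ = 0.46892219; term = 0.46892219²·(1 − 0.11886921)·75920/2094 = 7.024598.
Dept I: Wₕ = 0.22945670; term = 0.22945670²·(1 − 0.21890951)·58500/1887 = 1.2749314.
Sum = 9.8431773.
SE = √(9.8431773) = 3.14.

3.14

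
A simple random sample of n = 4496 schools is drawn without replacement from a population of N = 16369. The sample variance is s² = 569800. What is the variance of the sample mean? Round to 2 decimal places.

Under SRS without replacement, Var(ȳ) = (1 − f)·s²/n with f = n/N = 4496/16369 = 0.27466553.
Var(ȳ) = (1 − 0.27466553)·569800/4496 = 0.72533447·126.73488 = 91.925174.

91.93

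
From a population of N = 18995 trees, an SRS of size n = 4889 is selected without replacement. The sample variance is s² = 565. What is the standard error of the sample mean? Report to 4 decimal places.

Under SRS without replacement, Var(ȳ) = (1 − f)·s²/n with f = n/N = 4889/18995 = 0.25738352.
Var(ȳ) = (1 − 0.25738352)·565/4889 = 0.74261648·0.11556556 = 0.085820886.
SE(ȳ) = √(0.085820886) = 0.2930.

0.2930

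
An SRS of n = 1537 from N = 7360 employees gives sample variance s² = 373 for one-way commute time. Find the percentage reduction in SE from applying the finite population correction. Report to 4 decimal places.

f = n/N = 1537/7360 = 0.20883152.
SE_no-fpc = √(s²/n) = 0.49262617; SE_fpc = √((1−f)s²/n) = 0.43817941.
Ratio = √(1−f) = 0.88947652. Reduction = 100·(1 − 0.88947652) = 11.0523%.

11.0523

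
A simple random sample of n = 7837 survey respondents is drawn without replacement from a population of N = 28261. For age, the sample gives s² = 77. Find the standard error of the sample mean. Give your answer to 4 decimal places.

0.0843

Under SRS without replacement, Var(ȳ) = (1 − f)·s²/n with f = n/N = 7837/28261 = 0.27730795.
Var(ȳ) = (1 − 0.27730795)·77/7837 = 0.72269205·0.0098251882 = 0.0071005854.
SE(ȳ) = √(0.0071005854) = 0.0843.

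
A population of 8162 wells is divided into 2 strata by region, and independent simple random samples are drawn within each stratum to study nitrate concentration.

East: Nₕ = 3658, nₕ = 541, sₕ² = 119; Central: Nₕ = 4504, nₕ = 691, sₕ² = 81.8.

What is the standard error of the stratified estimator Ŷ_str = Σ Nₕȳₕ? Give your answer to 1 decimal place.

Var(Ŷ_str) = Σₕ Nₕ²(1 − fₕ)sₕ²/nₕ.
East: 3658²·(1 − 541/3658)·119/541 = 2.5080154 × 10^6.
Central: 4504²·(1 − 691/4504)·81.8/691 = 2.0330143 × 10^6.
Sum = 4.5410297 × 10^6.
SE = √(4.5410297 × 10^6) = 2131.0.

2131.0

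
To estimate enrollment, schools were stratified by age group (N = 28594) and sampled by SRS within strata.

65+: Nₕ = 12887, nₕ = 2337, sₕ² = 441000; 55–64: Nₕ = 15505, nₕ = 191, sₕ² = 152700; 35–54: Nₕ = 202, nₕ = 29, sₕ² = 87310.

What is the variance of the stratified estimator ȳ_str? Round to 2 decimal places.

263.68

Var(ȳ_str) = Σₕ Wₕ²(1 − fₕ)sₕ²/nₕ with Wₕ = Nₕ/N, N = 28594.
65+: Wₕ = 0.45068896; term = 0.45068896²·(1 − 0.18134554)·441000/2337 = 31.378656.
55–64: Wₕ = 0.54224663; term = 0.54224663²·(1 − 0.01231861)·152700/191 = 232.17543.
35–54: Wₕ = 0.00706442; term = 0.00706442²·(1 − 0.14356436)·87310/29 = 0.12868077.
Sum = 263.68277.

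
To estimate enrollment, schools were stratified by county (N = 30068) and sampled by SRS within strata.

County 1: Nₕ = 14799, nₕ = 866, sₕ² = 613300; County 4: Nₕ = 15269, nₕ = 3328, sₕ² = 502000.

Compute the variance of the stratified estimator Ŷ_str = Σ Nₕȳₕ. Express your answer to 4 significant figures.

1.735 × 10^11

Var(Ŷ_str) = Σₕ Nₕ²(1 − fₕ)sₕ²/nₕ.
County 1: 14799²·(1 − 866/14799)·613300/866 = 1.4602664 × 10^11.
County 4: 15269²·(1 − 3328/15269)·502000/3328 = 2.750247 × 10^10.
Sum = 1.7352911 × 10^11.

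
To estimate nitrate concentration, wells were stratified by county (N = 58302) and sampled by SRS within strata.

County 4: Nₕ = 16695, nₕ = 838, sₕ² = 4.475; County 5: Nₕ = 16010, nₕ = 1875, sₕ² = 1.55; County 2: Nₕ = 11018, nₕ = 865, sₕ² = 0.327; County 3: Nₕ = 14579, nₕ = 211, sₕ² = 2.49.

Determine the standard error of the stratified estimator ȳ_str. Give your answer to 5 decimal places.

0.03479

Var(ȳ_str) = Σₕ Wₕ²(1 − fₕ)sₕ²/nₕ with Wₕ = Nₕ/N, N = 58302.
County 4: Wₕ = 0.28635381; term = 0.28635381²·(1 − 0.05019467)·4.475/838 = 4.1590062 × 10^-4.
County 5: Wₕ = 0.27460464; term = 0.27460464²·(1 − 0.11711430)·1.55/1875 = 5.5036482 × 10^-5.
County 2: Wₕ = 0.18898151; term = 0.18898151²·(1 − 0.07850790)·0.327/865 = 1.2441189 × 10^-5.
County 3: Wₕ = 0.25006003; term = 0.25006003²·(1 − 0.01447287)·2.49/211 = 7.2723378 × 10^-4.
Sum = 0.0012106121.
SE = √(0.0012106121) = 0.03479.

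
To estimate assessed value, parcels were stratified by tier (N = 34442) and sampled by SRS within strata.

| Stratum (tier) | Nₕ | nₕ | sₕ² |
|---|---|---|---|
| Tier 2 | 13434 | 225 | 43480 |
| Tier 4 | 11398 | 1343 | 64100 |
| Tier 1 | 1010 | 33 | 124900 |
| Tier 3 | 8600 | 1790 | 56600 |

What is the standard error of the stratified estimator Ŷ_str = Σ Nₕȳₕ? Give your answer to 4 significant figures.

213000

Var(Ŷ_str) = Σₕ Nₕ²(1 − fₕ)sₕ²/nₕ.
Tier 2: 13434²·(1 − 225/13434)·43480/225 = 3.429117 × 10^10.
Tier 4: 11398²·(1 − 1343/11398)·64100/1343 = 5.4700682 × 10^9.
Tier 1: 1010²·(1 − 33/1010)·124900/33 = 3.7347749 × 10^9.
Tier 3: 8600²·(1 − 1790/8600)·56600/1790 = 1.8518635 × 10^9.
Sum = 4.5347877 × 10^10.
SE = √(4.5347877 × 10^10) = 213000.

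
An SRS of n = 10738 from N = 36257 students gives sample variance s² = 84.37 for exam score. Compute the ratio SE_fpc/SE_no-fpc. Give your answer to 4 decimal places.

f = n/N = 10738/36257 = 0.29616350.
SE_no-fpc = √(s²/n) = 0.088640526; SE_fpc = √((1−f)s²/n) = 0.074364938.
Ratio = √(1−f) = 0.83894964.

0.8389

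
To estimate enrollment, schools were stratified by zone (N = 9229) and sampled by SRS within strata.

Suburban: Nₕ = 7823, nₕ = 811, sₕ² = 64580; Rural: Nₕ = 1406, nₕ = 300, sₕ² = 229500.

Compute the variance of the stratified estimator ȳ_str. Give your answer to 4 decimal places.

Var(ȳ_str) = Σₕ Wₕ²(1 − fₕ)sₕ²/nₕ with Wₕ = Nₕ/N, N = 9229.
Suburban: Wₕ = 0.84765413; term = 0.84765413²·(1 − 0.10366867)·64580/811 = 51.284147.
Rural: Wₕ = 0.15234587; term = 0.15234587²·(1 − 0.21337127)·229500/300 = 13.966661.
Sum = 65.250808.

65.2508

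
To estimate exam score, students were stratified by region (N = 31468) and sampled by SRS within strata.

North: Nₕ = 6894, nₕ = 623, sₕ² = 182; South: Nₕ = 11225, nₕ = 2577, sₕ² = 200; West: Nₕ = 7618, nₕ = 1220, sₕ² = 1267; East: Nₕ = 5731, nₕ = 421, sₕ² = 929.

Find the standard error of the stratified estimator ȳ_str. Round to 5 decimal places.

0.37322

Var(ȳ_str) = Σₕ Wₕ²(1 − fₕ)sₕ²/nₕ with Wₕ = Nₕ/N, N = 31468.
North: Wₕ = 0.21907970; term = 0.21907970²·(1 − 0.09036844)·182/623 = 0.012754198.
South: Wₕ = 0.35671158; term = 0.35671158²·(1 − 0.22957684)·200/2577 = 0.0076081545.
West: Wₕ = 0.24208720; term = 0.24208720²·(1 − 0.16014702)·1267/1220 = 0.051116806.
East: Wₕ = 0.18212152; term = 0.18212152²·(1 − 0.07346013)·929/421 = 0.067814141.
Sum = 0.1392933.
SE = √(0.1392933) = 0.37322.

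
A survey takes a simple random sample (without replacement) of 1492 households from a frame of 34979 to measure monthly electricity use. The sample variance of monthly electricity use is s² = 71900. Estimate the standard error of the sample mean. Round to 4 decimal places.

Under SRS without replacement, Var(ȳ) = (1 − f)·s²/n with f = n/N = 1492/34979 = 0.04265416.
Var(ȳ) = (1 − 0.04265416)·71900/1492 = 0.95734584·48.190349 = 46.134829.
SE(ȳ) = √(46.134829) = 6.7923.

6.7923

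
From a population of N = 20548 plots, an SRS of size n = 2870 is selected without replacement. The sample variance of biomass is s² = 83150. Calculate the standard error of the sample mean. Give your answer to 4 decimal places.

4.9925

Under SRS without replacement, Var(ȳ) = (1 − f)·s²/n with f = n/N = 2870/20548 = 0.13967296.
Var(ȳ) = (1 − 0.13967296)·83150/2870 = 0.86032704·28.972125 = 24.925503.
SE(ȳ) = √(24.925503) = 4.9925.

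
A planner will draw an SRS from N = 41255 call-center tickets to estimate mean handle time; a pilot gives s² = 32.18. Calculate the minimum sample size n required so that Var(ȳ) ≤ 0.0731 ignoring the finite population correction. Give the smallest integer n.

Without fpc, n₀ = s²/D = 32.18/0.0731 = 440.2189.
Rounding up, n = 441.

441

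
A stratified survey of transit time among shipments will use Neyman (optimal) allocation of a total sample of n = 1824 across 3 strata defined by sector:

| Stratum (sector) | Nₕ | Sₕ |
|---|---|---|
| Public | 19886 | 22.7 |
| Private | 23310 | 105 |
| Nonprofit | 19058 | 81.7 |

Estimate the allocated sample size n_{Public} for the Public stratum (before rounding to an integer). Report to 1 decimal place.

184.8

Neyman allocation: nₕ = n·NₕSₕ / Σⱼ NⱼSⱼ.
Σ NⱼSⱼ = 19886·22.7 + 23310·105 + 19058·81.7 = 4.4560008 × 10^6.
n_{Public} = 1824·19886·22.7 / (4.4560008 × 10^6) = 184.8.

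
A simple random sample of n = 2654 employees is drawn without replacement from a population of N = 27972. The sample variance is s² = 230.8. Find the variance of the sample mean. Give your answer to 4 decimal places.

0.0787

Under SRS without replacement, Var(ȳ) = (1 − f)·s²/n with f = n/N = 2654/27972 = 0.09488059.
Var(ȳ) = (1 − 0.09488059)·230.8/2654 = 0.90511941·0.086963075 = 0.078711966.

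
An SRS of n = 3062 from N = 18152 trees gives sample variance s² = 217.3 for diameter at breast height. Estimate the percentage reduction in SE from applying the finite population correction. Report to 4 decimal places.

8.8236

f = n/N = 3062/18152 = 0.16868665.
SE_no-fpc = √(s²/n) = 0.26639574; SE_fpc = √((1−f)s²/n) = 0.24289001.
Ratio = √(1−f) = 0.91176387. Reduction = 100·(1 − 0.91176387) = 8.8236%.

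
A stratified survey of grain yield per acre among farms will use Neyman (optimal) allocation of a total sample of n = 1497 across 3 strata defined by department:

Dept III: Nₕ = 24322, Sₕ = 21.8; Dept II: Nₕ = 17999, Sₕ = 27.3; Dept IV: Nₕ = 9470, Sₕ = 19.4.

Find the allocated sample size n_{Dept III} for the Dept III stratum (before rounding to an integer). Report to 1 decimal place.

658.5

Neyman allocation: nₕ = n·NₕSₕ / Σⱼ NⱼSⱼ.
Σ NⱼSⱼ = 24322·21.8 + 17999·27.3 + 9470·19.4 = 1.2053103 × 10^6.
n_{Dept III} = 1497·24322·21.8 / (1.2053103 × 10^6) = 658.5.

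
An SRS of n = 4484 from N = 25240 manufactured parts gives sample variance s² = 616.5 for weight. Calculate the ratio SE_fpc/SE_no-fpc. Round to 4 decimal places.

0.9068

f = n/N = 4484/25240 = 0.17765452.
SE_no-fpc = √(s²/n) = 0.37079489; SE_fpc = √((1−f)s²/n) = 0.33624892.
Ratio = √(1−f) = 0.90683267.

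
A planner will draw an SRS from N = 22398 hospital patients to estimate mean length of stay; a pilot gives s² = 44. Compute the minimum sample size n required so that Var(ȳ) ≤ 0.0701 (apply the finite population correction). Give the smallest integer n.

Without fpc, n₀ = s²/D = 44/0.0701 = 627.6748.
With fpc, (1 − n/N)·s²/n ≤ D requires n ≥ n₀/(1 + n₀/N) = 627.6748/(1 + 627.6748/22398) = 610.5645.
Rounding up, n = 611.

611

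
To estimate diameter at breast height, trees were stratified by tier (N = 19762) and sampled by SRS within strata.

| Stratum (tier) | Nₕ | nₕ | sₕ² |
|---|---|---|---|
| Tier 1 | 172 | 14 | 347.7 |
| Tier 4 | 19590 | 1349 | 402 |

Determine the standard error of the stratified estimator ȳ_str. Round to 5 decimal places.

Var(ȳ_str) = Σₕ Wₕ²(1 − fₕ)sₕ²/nₕ with Wₕ = Nₕ/N, N = 19762.
Tier 1: Wₕ = 0.00870357; term = 0.00870357²·(1 − 0.08139535)·347.7/14 = 0.0017282255.
Tier 4: Wₕ = 0.99129643; term = 0.99129643²·(1 − 0.06886166)·402/1349 = 0.27266877.
Sum = 0.274397.
SE = √(0.274397) = 0.52383.

0.52383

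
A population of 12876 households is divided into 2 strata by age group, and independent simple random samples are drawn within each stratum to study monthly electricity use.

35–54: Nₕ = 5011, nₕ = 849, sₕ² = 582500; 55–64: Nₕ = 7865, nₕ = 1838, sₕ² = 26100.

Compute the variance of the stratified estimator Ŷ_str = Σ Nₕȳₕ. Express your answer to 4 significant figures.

Var(Ŷ_str) = Σₕ Nₕ²(1 − fₕ)sₕ²/nₕ.
35–54: 5011²·(1 − 849/5011)·582500/849 = 1.4309179 × 10^10.
55–64: 7865²·(1 − 1838/7865)·26100/1838 = 6.7312376 × 10^8.
Sum = 1.4982303 × 10^10.

1.498 × 10^10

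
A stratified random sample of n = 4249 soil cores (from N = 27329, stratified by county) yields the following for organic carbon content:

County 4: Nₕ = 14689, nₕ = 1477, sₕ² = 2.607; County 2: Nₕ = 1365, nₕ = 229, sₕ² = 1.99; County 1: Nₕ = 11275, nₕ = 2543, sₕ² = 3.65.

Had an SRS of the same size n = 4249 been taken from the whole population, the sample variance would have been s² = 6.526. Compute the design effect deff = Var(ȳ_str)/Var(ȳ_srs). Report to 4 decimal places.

0.5134

Var(ȳ_str) = Σ Wₕ²(1−fₕ)sₕ²/nₕ with Wₕ = Nₕ/27329:
  County 4: (14689/27329)²·(1−1477/14689)·2.607/1477 = 4.5864203 × 10^-4
  County 2: (1365/27329)²·(1−229/1365)·1.99/229 = 1.8041851 × 10^-5
  County 1: (11275/27329)²·(1−2543/11275)·3.65/2543 = 1.8920356 × 10^-4
  → Var(ȳ_str) = 6.6588744 × 10^-4.
Var(ȳ_srs) = (1 − 4249/27329)·6.526/4249 = 0.0012970968.
deff = (6.6588744 × 10^-4) / 0.0012970968 = 0.5134.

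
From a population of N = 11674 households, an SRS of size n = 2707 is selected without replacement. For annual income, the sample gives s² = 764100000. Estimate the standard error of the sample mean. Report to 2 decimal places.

465.63

Under SRS without replacement, Var(ȳ) = (1 − f)·s²/n with f = n/N = 2707/11674 = 0.23188282.
Var(ȳ) = (1 − 0.23188282)·764100000/2707 = 0.76811718·282268.19 = 216815.05.
SE(ȳ) = √(216815.05) = 465.63.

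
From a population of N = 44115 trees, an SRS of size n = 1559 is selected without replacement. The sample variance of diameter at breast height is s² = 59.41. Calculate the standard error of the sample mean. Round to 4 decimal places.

0.1917

Under SRS without replacement, Var(ȳ) = (1 − f)·s²/n with f = n/N = 1559/44115 = 0.03533945.
Var(ȳ) = (1 − 0.03533945)·59.41/1559 = 0.96466055·0.038107761 = 0.036761054.
SE(ȳ) = √(0.036761054) = 0.1917.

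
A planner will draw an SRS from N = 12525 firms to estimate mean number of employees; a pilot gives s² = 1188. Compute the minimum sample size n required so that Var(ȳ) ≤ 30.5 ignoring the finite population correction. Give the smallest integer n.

39

Without fpc, n₀ = s²/D = 1188/30.5 = 38.9508.
Rounding up, n = 39.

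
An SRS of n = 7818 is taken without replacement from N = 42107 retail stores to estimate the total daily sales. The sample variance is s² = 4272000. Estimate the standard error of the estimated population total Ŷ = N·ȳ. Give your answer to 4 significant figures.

Var(Ŷ) = N²·Var(ȳ) = N²·(1 − n/N)·s²/n.
f = 7818/42107 = 0.18566984; Var(ȳ) = 0.81433016·4272000/7818 = 444.9755.
Var(Ŷ) = 42107² · 444.9755 = 7.8894132 × 10^11.
SE(Ŷ) = √(7.8894132 × 10^11) = 888200.

888200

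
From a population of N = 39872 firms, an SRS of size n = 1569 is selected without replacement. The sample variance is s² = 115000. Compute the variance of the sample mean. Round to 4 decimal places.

Under SRS without replacement, Var(ȳ) = (1 − f)·s²/n with f = n/N = 1569/39872 = 0.03935092.
Var(ȳ) = (1 − 0.03935092)·115000/1569 = 0.96064908·73.295092 = 70.410863.

70.4109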